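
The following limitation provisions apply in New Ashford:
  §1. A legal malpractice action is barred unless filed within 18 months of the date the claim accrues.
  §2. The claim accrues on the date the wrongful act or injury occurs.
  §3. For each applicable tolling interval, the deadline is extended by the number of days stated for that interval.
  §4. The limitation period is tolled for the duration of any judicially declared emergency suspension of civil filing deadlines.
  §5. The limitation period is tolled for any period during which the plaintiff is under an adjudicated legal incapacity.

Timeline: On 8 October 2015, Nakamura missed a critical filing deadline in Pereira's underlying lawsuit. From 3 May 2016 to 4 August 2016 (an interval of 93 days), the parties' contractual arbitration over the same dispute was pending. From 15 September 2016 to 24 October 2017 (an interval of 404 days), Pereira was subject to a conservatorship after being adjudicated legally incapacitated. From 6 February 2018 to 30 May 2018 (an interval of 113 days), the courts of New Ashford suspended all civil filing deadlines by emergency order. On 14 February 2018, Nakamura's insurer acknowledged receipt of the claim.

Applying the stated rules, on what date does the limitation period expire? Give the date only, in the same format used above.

The claim accrued on 8 October 2015, when the wrongful act occurred.
18 months from 8 October 2015 is 8 April 2017.
Because the plaintiff's legal incapacity ran from 15 September 2016 to 24 October 2017, the deadline is extended by 404 days to 17 May 2018.
The period was tolled for 113 days by the emergency suspension of filing deadlines (6 February 2018 to 30 May 2018), pushing the deadline to 7 September 2018.
Although a pending arbitration ran from 3 May 2016 to 4 August 2016, the stated rules do not make that a tolling event, so it is disregarded.
Nothing else in the chronology tolls or restarts the period.

7 September 2018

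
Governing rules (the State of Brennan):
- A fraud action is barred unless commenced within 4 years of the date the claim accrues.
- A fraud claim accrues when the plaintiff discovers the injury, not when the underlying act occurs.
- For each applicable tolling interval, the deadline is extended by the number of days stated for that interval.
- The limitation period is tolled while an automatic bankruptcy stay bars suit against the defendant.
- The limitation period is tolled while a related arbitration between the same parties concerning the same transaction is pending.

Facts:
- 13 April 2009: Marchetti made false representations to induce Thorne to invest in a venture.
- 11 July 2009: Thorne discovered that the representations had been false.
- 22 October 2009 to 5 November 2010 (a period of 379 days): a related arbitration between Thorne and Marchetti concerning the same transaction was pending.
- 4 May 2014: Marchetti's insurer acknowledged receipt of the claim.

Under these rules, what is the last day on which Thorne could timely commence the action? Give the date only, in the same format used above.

25 July 2014

Under the discovery rule, the claim accrued on 11 July 2009, when Thorne discovered the injury — not on the 13 April 2009 date of the underlying act.
4 years from 11 July 2009 is 11 July 2013.
The period was tolled for 379 days by the pending related arbitration (22 October 2009 to 5 November 2010), pushing the deadline to 25 July 2014.
None of the other events listed affects the running of the period under the stated rules.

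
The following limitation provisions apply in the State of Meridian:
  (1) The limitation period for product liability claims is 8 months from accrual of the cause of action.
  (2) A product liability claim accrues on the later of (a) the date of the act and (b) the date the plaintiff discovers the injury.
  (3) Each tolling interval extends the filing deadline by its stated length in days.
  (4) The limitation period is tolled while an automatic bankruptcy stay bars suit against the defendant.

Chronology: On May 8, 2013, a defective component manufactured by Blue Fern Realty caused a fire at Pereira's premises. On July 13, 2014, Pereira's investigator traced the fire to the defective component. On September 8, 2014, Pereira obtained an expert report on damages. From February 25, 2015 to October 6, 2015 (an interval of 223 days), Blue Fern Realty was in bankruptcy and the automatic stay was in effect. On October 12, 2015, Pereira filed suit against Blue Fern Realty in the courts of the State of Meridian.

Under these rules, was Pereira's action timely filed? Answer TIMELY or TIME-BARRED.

Taking the later of the act (May 8, 2013) and discovery (July 13, 2014), the claim accrued on July 13, 2014.
8 months from July 13, 2014 is March 13, 2015.
Because the automatic bankruptcy stay ran from February 25, 2015 to October 6, 2015, the deadline is extended by 223 days to October 22, 2015.
Nothing else in the chronology tolls or restarts the period.
Filing on October 12, 2015 beat the October 22, 2015 deadline — the action is timely.

TIMELY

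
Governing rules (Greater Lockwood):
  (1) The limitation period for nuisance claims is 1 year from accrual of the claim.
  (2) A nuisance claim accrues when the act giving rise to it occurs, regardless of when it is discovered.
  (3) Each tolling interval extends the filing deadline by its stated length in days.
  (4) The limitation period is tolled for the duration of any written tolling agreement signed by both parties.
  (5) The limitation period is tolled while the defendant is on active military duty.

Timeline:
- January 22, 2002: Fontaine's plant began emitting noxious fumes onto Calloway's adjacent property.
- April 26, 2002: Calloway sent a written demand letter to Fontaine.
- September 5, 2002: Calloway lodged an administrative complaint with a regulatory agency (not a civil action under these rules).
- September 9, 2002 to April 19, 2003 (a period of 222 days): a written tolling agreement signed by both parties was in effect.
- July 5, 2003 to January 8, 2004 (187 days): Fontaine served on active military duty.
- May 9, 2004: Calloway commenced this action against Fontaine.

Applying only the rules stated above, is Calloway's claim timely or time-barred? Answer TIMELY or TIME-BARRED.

TIME-BARRED

The claim accrued on January 22, 2002, the date of the act.
1 year from January 22, 2002 is January 22, 2003.
The written tolling agreement from September 9, 2002 to April 19, 2003 tolled the period for 222 days, extending the deadline to September 1, 2003.
Because the defendant's active military service ran from July 5, 2003 to January 8, 2004, the deadline is extended by 187 days to March 6, 2004.
The other events in the timeline have no effect on the limitation period under the stated rules.
Calloway filed on May 9, 2004, after the March 6, 2004 deadline, so the action is time-barred.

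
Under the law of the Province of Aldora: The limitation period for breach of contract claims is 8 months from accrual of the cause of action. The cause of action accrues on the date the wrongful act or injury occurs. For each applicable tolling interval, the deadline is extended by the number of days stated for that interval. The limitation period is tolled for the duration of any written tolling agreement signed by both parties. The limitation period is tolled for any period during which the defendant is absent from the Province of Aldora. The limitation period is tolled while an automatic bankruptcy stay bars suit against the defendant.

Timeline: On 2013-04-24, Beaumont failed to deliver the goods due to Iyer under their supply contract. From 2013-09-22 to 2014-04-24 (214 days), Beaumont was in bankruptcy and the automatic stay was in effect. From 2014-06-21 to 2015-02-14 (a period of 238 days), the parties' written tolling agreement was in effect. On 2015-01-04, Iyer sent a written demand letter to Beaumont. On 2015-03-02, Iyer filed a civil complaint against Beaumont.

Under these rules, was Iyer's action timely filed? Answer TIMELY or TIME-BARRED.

TIMELY

The limitation period began to run on 2013-04-24.
8 months from 2013-04-24 is 2013-12-24.
The period was tolled for 214 days by the automatic bankruptcy stay (2013-09-22 to 2014-04-24), pushing the deadline to 2014-07-26.
The period was tolled for 238 days by the written tolling agreement (2014-06-21 to 2015-02-14), pushing the deadline to 2015-03-21.
Nothing else in the chronology tolls or restarts the period.
Filing on 2015-03-02 beat the 2015-03-21 deadline — the action is timely.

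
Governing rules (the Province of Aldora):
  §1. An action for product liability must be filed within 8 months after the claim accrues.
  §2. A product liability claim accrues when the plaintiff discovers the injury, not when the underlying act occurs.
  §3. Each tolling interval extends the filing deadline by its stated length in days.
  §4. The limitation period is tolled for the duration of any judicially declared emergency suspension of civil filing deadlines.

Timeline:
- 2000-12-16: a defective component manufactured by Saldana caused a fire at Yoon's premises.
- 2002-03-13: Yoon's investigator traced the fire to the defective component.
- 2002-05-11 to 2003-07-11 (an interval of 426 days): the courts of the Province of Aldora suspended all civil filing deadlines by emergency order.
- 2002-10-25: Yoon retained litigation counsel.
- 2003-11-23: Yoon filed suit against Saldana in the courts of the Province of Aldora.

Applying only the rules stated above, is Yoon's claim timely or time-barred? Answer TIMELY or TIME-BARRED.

The claim did not accrue until Yoon discovered the injury on 2002-03-13; the 2000-12-16 act date does not start the clock under the stated rule.
Adding the 8 months base period to 2002-03-13 gives a deadline of 2002-11-13, before any tolling.
The emergency suspension of filing deadlines from 2002-05-11 to 2003-07-11 tolled the period for 426 days, extending the deadline to 2004-01-13.
The other events in the timeline have no effect on the limitation period under the stated rules.
The 2003-11-23 filing precedes the 2004-01-13 deadline; the claim is timely.

TIMELY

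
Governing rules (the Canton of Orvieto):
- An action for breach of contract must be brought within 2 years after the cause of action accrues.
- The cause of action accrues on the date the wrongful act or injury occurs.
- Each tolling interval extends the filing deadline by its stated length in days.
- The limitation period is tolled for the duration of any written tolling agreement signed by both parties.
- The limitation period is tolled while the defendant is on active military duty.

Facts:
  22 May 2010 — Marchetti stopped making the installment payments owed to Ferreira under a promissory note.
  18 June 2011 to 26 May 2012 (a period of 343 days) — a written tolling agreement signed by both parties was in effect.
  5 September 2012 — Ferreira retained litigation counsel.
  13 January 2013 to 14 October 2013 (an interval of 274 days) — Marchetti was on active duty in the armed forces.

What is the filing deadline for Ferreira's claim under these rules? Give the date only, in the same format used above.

29 January 2014

The cause of action accrued on 22 May 2010, the date of the act.
The untolled deadline — 2 years after 22 May 2010 — is 22 May 2012.
The written tolling agreement from 18 June 2011 to 26 May 2012 tolled the period for 343 days, extending the deadline to 30 April 2013.
The defendant's active military service from 13 January 2013 to 14 October 2013 tolled the period for 274 days, extending the deadline to 29 January 2014.
Nothing else in the chronology tolls or restarts the period.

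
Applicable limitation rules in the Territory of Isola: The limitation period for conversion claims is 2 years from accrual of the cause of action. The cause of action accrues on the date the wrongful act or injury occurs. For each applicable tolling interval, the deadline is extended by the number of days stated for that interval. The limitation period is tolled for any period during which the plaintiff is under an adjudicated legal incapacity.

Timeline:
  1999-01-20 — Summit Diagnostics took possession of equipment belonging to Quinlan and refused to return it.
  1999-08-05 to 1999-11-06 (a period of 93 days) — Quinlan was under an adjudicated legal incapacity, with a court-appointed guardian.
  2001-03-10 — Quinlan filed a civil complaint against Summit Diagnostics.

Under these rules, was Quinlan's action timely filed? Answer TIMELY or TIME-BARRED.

The limitation period began to run on 1999-01-20.
Adding the 2 years base period to 1999-01-20 gives a deadline of 2001-01-20, before any tolling.
The plaintiff's legal incapacity from 1999-08-05 to 1999-11-06 tolled the period for 93 days, extending the deadline to 2001-04-23.
Filing on 2001-03-10 beat the 2001-04-23 deadline — the action is timely.

TIMELY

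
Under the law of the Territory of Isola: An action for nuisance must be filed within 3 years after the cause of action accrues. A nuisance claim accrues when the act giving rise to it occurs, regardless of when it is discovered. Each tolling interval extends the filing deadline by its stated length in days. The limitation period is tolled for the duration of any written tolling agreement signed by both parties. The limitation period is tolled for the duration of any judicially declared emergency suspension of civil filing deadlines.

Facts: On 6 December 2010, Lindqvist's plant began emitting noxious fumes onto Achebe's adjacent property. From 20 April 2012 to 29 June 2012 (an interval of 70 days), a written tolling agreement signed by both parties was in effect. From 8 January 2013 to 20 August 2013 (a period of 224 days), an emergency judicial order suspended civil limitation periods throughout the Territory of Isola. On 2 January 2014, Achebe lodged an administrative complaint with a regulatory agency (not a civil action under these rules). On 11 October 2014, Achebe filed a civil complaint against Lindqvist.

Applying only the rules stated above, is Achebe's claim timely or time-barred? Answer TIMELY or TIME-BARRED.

The limitation period began to run on 6 December 2010.
The untolled deadline — 3 years after 6 December 2010 — is 6 December 2013.
The written tolling agreement from 20 April 2012 to 29 June 2012 tolled the period for 70 days, extending the deadline to 14 February 2014.
Because the emergency suspension of filing deadlines ran from 8 January 2013 to 20 August 2013, the deadline is extended by 224 days to 26 September 2014.
None of the other events listed affects the running of the period under the stated rules.
Achebe filed on 11 October 2014, after the 26 September 2014 deadline, so the action is time-barred.

TIME-BARRED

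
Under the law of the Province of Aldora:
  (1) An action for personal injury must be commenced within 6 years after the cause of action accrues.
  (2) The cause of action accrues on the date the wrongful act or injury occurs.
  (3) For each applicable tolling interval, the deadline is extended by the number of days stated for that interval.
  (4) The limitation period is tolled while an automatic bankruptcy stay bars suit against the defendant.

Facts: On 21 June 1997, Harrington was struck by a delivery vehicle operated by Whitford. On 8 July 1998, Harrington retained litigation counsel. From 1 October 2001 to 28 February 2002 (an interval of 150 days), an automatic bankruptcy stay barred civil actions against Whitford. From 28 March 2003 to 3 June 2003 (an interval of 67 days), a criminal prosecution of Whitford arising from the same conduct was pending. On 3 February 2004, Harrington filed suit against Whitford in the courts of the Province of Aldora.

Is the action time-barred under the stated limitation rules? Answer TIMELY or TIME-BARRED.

The claim accrued on 21 June 1997, when the wrongful act occurred.
Adding the 6 years base period to 21 June 1997 gives a deadline of 21 June 2003, before any tolling.
The period was tolled for 150 days by the automatic bankruptcy stay (1 October 2001 to 28 February 2002), pushing the deadline to 18 November 2003.
Although a criminal prosecution ran from 28 March 2003 to 3 June 2003, the stated rules do not make that a tolling event, so it is disregarded.
Nothing else in the chronology tolls or restarts the period.
Harrington filed on 3 February 2004, after the 18 November 2003 deadline, so the action is time-barred.

TIME-BARRED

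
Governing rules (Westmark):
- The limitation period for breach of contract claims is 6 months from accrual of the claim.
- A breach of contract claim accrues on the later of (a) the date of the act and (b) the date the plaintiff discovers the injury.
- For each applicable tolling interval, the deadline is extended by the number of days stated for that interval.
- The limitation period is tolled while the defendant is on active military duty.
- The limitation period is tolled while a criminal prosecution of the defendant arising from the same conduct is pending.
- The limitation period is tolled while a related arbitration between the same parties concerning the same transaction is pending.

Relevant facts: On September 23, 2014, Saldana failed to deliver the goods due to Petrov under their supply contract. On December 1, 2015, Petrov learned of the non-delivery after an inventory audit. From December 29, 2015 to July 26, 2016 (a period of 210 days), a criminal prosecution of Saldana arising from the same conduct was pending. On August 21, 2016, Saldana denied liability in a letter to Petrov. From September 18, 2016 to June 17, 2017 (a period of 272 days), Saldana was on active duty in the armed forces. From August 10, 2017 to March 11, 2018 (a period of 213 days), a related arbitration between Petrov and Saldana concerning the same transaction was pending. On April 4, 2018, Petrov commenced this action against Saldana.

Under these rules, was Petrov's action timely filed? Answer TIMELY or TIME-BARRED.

TIMELY

The claim accrued on December 1, 2015 — the later of the September 23, 2014 act and the December 1, 2015 discovery.
The untolled deadline — 6 months after December 1, 2015 — is June 1, 2016.
The pending criminal prosecution from December 29, 2015 to July 26, 2016 tolled the period for 210 days, extending the deadline to December 28, 2016.
The period was tolled for 272 days by the defendant's active military service (September 18, 2016 to June 17, 2017), pushing the deadline to September 26, 2017.
The pending related arbitration from August 10, 2017 to March 11, 2018 tolled the period for 213 days, extending the deadline to April 27, 2018.
None of the other events listed affects the running of the period under the stated rules.
Petrov filed on April 4, 2018, before the April 27, 2018 deadline, so the action is timely.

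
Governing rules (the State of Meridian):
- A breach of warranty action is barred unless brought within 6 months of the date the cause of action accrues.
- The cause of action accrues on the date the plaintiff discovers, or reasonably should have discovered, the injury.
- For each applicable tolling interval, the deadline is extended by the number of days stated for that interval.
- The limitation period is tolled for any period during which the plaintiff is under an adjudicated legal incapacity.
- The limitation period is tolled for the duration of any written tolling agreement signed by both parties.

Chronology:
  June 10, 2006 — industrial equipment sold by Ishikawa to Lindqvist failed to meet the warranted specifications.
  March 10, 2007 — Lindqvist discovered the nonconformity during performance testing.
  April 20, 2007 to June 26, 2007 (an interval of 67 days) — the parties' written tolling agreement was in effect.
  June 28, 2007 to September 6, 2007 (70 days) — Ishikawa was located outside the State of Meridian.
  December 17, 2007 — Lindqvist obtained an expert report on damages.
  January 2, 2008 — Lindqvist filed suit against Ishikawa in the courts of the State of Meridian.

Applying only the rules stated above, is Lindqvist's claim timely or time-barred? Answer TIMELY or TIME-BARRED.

The claim did not accrue until Lindqvist discovered the injury on March 10, 2007; the June 10, 2006 act date does not start the clock under the stated rule.
Adding the 6 months base period to March 10, 2007 gives a deadline of September 10, 2007, before any tolling.
The written tolling agreement from April 20, 2007 to June 26, 2007 tolled the period for 67 days, extending the deadline to November 16, 2007.
No stated provision tolls the period for the defendant's absence, so the interval from June 28, 2007 to September 6, 2007 has no effect on the deadline.
The other events in the timeline have no effect on the limitation period under the stated rules.
Filing on January 2, 2008 missed the November 16, 2007 deadline — the action is time-barred.

TIME-BARRED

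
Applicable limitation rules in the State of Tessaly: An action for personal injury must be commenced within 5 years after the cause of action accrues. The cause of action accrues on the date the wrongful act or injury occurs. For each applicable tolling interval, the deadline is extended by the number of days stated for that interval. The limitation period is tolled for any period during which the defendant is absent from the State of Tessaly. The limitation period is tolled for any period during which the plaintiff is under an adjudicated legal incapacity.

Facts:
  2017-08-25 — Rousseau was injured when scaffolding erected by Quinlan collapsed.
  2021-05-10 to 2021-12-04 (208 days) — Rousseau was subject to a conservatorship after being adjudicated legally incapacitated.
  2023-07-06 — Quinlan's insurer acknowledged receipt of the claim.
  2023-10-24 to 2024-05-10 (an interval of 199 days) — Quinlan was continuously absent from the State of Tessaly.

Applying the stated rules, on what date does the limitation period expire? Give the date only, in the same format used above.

The cause of action accrued on 2017-08-25, the date of the act.
The untolled deadline — 5 years after 2017-08-25 — is 2022-08-25.
Because the plaintiff's legal incapacity ran from 2021-05-10 to 2021-12-04, the deadline is extended by 208 days to 2023-03-21.
By the time the defendant's absence from the jurisdiction began on 2023-10-24, the limitation period had already expired on 2023-03-21; that interval cannot revive it.
The other events in the timeline have no effect on the limitation period under the stated rules.

2023-03-21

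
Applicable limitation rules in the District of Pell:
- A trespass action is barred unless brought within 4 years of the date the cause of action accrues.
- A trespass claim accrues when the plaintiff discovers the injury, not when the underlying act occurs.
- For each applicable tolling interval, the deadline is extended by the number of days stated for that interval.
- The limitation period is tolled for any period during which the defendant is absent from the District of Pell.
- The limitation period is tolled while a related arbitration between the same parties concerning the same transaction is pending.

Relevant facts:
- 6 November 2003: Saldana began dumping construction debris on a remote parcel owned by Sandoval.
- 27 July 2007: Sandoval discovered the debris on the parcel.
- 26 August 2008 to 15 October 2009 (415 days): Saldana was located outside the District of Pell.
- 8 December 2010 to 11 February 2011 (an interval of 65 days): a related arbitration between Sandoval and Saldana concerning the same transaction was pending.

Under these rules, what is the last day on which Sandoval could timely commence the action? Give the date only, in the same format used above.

The claim did not accrue until Sandoval discovered the injury on 27 July 2007; the 6 November 2003 act date does not start the clock under the stated rule.
The untolled deadline — 4 years after 27 July 2007 — is 27 July 2011.
The defendant's absence from the jurisdiction from 26 August 2008 to 15 October 2009 tolled the period for 415 days, extending the deadline to 14 September 2012.
Because the pending related arbitration ran from 8 December 2010 to 11 February 2011, the deadline is extended by 65 days to 18 November 2012.

18 November 2012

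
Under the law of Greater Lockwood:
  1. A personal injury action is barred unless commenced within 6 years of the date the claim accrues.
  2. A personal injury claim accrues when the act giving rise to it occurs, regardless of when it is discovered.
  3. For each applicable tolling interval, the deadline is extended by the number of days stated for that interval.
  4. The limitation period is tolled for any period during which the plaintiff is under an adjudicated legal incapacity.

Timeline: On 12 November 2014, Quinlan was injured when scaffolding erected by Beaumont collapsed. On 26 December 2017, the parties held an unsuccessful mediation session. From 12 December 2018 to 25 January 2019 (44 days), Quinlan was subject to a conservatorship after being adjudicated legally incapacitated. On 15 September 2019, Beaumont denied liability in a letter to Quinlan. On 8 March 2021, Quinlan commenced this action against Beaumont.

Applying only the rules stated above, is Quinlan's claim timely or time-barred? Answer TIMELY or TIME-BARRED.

TIME-BARRED

The limitation period began to run on 12 November 2014.
Adding the 6 years base period to 12 November 2014 gives a deadline of 12 November 2020, before any tolling.
The period was tolled for 44 days by the plaintiff's legal incapacity (12 December 2018 to 25 January 2019), pushing the deadline to 26 December 2020.
Nothing else in the chronology tolls or restarts the period.
The 8 March 2021 filing falls after the 26 December 2020 deadline; the claim is time-barred.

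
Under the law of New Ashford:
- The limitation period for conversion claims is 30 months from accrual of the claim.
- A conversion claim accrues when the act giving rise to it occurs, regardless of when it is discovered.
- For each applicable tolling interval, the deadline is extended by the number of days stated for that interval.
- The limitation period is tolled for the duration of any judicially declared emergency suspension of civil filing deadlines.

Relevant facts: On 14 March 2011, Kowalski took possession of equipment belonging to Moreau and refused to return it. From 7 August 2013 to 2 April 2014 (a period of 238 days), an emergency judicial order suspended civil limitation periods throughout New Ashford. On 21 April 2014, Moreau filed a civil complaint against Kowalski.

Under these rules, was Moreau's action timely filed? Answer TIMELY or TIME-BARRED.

TIMELY

The limitation period began to run on 14 March 2011.
Adding the 30 months base period to 14 March 2011 gives a deadline of 14 September 2013, before any tolling.
The emergency suspension of filing deadlines from 7 August 2013 to 2 April 2014 tolled the period for 238 days, extending the deadline to 10 May 2014.
Moreau filed on 21 April 2014, before the 10 May 2014 deadline, so the action is timely.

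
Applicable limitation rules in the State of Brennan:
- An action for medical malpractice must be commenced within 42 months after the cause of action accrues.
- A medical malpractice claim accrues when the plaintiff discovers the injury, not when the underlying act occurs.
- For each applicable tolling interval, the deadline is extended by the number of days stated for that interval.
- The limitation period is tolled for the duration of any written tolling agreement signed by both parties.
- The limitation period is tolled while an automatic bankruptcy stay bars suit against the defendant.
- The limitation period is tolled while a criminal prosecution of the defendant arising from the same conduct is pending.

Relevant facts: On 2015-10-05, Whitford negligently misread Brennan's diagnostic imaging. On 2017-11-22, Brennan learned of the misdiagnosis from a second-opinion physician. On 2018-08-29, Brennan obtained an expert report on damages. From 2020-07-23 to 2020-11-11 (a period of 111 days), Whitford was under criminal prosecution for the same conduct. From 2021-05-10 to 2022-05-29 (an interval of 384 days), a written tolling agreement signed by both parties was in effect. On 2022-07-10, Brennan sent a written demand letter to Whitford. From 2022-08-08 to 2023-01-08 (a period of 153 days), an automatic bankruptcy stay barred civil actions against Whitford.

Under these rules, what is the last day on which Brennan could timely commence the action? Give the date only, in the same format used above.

Accrual is tied to discovery, so the period began on 2017-11-22 rather than on 2015-10-05 when the act occurred.
Adding the 42 months base period to 2017-11-22 gives a deadline of 2021-05-22, before any tolling.
The period was tolled for 111 days by the pending criminal prosecution (2020-07-23 to 2020-11-11), pushing the deadline to 2021-09-10.
The period was tolled for 384 days by the written tolling agreement (2021-05-10 to 2022-05-29), pushing the deadline to 2022-09-29.
Because the automatic bankruptcy stay ran from 2022-08-08 to 2023-01-08, the deadline is extended by 153 days to 2023-03-01.
None of the other events listed affects the running of the period under the stated rules.

2023-03-01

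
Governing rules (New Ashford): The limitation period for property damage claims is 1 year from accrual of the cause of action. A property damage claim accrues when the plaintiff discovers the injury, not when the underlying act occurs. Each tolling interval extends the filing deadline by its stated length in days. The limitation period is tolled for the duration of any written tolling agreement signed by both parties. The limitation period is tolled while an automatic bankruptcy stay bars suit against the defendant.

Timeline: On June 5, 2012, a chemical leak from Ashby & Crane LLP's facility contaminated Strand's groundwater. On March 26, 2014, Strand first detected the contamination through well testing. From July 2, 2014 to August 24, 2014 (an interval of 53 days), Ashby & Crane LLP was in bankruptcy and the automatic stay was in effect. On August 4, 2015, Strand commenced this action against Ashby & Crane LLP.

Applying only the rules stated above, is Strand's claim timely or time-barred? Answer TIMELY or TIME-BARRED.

Under the discovery rule, the claim accrued on March 26, 2014, when Strand discovered the injury — not on the June 5, 2012 date of the underlying act.
The untolled deadline — 1 year after March 26, 2014 — is March 26, 2015.
The period was tolled for 53 days by the automatic bankruptcy stay (July 2, 2014 to August 24, 2014), pushing the deadline to May 18, 2015.
Strand filed on August 4, 2015, after the May 18, 2015 deadline, so the action is time-barred.

TIME-BARRED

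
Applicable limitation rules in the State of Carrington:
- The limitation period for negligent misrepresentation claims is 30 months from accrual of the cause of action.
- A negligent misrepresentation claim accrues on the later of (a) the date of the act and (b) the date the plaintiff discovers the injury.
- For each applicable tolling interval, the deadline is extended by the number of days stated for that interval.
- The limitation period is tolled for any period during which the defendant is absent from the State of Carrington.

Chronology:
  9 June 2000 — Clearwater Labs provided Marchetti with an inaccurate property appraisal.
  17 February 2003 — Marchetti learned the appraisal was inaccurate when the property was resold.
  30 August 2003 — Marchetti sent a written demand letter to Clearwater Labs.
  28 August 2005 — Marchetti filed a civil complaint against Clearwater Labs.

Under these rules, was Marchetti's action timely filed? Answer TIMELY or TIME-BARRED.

TIME-BARRED

Taking the later of the act (9 June 2000) and discovery (17 February 2003), the claim accrued on 17 February 2003.
Adding the 30 months base period to 17 February 2003 gives a deadline of 17 August 2005, before any tolling.
Nothing else in the chronology tolls or restarts the period.
Filing on 28 August 2005 missed the 17 August 2005 deadline — the action is time-barred.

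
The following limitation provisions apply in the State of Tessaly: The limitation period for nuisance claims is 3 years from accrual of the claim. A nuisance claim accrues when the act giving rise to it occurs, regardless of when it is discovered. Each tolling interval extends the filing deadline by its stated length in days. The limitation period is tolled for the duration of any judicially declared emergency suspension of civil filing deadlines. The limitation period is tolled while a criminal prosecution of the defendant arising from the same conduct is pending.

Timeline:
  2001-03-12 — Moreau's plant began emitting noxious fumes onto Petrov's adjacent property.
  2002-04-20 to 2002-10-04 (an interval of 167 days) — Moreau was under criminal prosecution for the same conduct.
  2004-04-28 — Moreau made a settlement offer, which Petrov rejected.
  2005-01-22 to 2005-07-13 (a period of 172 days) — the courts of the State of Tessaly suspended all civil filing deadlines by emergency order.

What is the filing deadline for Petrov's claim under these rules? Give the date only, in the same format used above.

2004-08-26

The claim accrued on 2001-03-12, when the wrongful act occurred.
Adding the 3 years base period to 2001-03-12 gives a deadline of 2004-03-12, before any tolling.
Because the pending criminal prosecution ran from 2002-04-20 to 2002-10-04, the deadline is extended by 167 days to 2004-08-26.
The emergency suspension of filing deadlines from 2005-01-22 to 2005-07-13 began after the period had already run on 2004-08-26, so it has no tolling effect.
The other events in the timeline have no effect on the limitation period under the stated rules.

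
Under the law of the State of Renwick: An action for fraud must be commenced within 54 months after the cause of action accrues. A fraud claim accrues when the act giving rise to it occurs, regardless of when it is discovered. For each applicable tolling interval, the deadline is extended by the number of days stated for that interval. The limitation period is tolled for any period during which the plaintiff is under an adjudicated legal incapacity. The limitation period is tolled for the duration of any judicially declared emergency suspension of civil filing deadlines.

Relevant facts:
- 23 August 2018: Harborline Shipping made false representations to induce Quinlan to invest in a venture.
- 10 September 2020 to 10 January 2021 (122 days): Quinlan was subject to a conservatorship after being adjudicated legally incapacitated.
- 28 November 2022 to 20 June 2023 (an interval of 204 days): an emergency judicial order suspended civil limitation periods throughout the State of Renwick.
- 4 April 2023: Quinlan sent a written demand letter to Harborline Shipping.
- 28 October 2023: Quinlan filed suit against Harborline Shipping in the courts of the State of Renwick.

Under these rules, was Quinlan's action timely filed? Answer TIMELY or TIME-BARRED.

The claim accrued on 23 August 2018, when the wrongful act occurred.
54 months from 23 August 2018 is 23 February 2023.
The period was tolled for 122 days by the plaintiff's legal incapacity (10 September 2020 to 10 January 2021), pushing the deadline to 25 June 2023.
The emergency suspension of filing deadlines from 28 November 2022 to 20 June 2023 tolled the period for 204 days, extending the deadline to 15 January 2024.
None of the other events listed affects the running of the period under the stated rules.
The 28 October 2023 filing precedes the 15 January 2024 deadline; the claim is timely.

TIMELY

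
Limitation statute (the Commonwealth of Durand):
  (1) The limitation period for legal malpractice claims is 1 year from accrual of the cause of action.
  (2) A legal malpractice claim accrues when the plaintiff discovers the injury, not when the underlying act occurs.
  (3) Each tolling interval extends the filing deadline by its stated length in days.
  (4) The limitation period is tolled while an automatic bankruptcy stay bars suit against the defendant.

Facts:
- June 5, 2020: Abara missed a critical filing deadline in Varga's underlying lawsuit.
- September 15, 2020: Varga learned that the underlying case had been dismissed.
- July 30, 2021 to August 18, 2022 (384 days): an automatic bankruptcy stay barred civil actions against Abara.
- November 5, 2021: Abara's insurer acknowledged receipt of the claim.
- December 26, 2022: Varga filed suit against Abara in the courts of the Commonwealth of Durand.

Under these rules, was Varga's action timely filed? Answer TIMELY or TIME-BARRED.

Under the discovery rule, the claim accrued on September 15, 2020, when Varga discovered the injury — not on the June 5, 2020 date of the underlying act.
The untolled deadline — 1 year after September 15, 2020 — is September 15, 2021.
The period was tolled for 384 days by the automatic bankruptcy stay (July 30, 2021 to August 18, 2022), pushing the deadline to October 4, 2022.
Nothing else in the chronology tolls or restarts the period.
The December 26, 2022 filing falls after the October 4, 2022 deadline; the claim is time-barred.

TIME-BARRED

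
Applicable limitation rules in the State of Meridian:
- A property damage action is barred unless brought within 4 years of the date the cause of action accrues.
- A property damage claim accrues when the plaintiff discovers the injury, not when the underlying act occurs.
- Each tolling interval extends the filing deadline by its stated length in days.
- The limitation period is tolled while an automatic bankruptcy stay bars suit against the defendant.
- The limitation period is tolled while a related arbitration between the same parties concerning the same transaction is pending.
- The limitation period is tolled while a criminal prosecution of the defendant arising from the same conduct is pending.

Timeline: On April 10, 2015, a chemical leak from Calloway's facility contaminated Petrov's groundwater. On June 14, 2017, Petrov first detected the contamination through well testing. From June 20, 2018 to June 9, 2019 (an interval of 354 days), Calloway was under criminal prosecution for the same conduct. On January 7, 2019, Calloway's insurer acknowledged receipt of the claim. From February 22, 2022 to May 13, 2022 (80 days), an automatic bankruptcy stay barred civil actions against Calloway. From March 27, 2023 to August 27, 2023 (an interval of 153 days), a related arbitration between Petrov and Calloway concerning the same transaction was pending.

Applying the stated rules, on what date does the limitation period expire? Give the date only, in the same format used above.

Under the discovery rule, the claim accrued on June 14, 2017, when Petrov discovered the injury — not on the April 10, 2015 date of the underlying act.
Adding the 4 years base period to June 14, 2017 gives a deadline of June 14, 2021, before any tolling.
The period was tolled for 354 days by the pending criminal prosecution (June 20, 2018 to June 9, 2019), pushing the deadline to June 3, 2022.
The automatic bankruptcy stay from February 22, 2022 to May 13, 2022 tolled the period for 80 days, extending the deadline to August 22, 2022.
The pending related arbitration from March 27, 2023 to August 27, 2023 began after the period had already run on August 22, 2022, so it has no tolling effect.
The other events in the timeline have no effect on the limitation period under the stated rules.

August 22, 2022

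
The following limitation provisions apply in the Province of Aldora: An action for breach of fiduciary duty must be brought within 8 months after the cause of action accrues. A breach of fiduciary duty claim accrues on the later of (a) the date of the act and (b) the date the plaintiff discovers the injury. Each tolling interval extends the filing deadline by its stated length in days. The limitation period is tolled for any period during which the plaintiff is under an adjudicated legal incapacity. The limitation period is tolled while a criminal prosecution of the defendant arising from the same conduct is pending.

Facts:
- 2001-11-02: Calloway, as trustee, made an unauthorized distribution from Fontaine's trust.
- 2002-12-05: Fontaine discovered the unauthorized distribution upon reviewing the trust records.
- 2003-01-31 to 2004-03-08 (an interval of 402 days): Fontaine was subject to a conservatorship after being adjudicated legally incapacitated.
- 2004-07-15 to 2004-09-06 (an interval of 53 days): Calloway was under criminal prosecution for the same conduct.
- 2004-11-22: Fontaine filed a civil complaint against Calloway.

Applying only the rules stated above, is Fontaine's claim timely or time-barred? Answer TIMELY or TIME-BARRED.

TIME-BARRED

The claim accrued on 2002-12-05 — the later of the 2001-11-02 act and the 2002-12-05 discovery.
8 months from 2002-12-05 is 2003-08-05.
Because the plaintiff's legal incapacity ran from 2003-01-31 to 2004-03-08, the deadline is extended by 402 days to 2004-09-10.
Because the pending criminal prosecution ran from 2004-07-15 to 2004-09-06, the deadline is extended by 53 days to 2004-11-02.
Filing on 2004-11-22 missed the 2004-11-02 deadline — the action is time-barred.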